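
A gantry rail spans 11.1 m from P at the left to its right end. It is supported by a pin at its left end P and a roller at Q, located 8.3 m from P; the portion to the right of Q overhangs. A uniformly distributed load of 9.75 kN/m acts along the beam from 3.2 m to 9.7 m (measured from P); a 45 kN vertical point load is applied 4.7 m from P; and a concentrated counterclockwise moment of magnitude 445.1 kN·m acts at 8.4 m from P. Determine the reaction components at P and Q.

Resultant of the distributed load: 9.75 × 6.5 = 63.375 kN at 6.45 m from P.
ΣM about P: Q_y·8.3 − (9.75·6.5)·6.45 − 45·4.7 + 445.1 = 0 → Q_y = 175.16875/8.3 = 21.1047 ≈ 21.10 kN.
ΣF_y = 0: P_y + 21.1047 − 9.75·6.5 − 45 = 0 → P_y = 87.27 kN.
ΣF_x = 0: no horizontal applied forces, so P_x = 0.

P_x = 0, P_y = 87.27 kN, Q_y = 21.10 kN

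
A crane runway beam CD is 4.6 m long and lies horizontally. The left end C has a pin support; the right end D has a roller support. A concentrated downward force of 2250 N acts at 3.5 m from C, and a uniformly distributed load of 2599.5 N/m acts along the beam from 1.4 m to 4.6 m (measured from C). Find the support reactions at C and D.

C_x = 0, C_y = 3431 N, D_y = 7137 N

Resultant of the distributed load: 2599.5 × 3.2 = 8318.4 N at 3 m from C.
ΣM about C: D_y·4.6 − 2250·3.5 − (2599.5·3.2)·3 = 0 → D_y = 32830.2/4.6 = 7137 N.
ΣF_y = 0: C_y + 7137 − 2250 − 2599.5·3.2 = 0 → C_y = 3431 N.
ΣF_x = 0: no horizontal applied forces, so C_x = 0.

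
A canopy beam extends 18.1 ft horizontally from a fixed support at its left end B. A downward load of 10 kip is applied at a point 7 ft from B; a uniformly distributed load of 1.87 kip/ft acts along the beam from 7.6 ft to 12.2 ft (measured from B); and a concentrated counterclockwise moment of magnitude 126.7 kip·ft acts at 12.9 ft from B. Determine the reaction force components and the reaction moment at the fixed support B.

Resultant of the distributed load: 1.87 × 4.6 = 8.602 kip at 9.9 ft from B.
ΣF_x = 0: B_x = 0.
ΣF_y = 0: B_y − 10 − 1.87·4.6 = 0 → B_y = 18.60 kip.
ΣM about B: M_B − 10·7 − (1.87·4.6)·9.9 + 126.7 = 0 → M_B = 28.46 kip·ft.

B_x = 0, B_y = 18.60 kip, M_B = 28.46 kip·ft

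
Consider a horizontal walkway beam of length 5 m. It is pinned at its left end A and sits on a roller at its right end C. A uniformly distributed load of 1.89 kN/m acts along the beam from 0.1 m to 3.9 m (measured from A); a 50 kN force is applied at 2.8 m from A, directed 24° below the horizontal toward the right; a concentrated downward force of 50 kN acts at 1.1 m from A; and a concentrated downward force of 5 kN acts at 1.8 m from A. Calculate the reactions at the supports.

Resultant of the distributed load: 1.89 × 3.8 = 7.182 kN at 2 m from A.
Taking moments about A: C_y·5 − (1.89·3.8)·2 − 50·sin24°·2.8 − 50·1.1 − 5·1.8 = 0 → C_y = 135.307/5 = 27.0614 ≈ 27.06 kN.
ΣF_y = 0: A_y + 27.0614 − 1.89·3.8 − 50·sin24° − 50 − 5 = 0 → A_y = 55.46 kN.
ΣF_x = 0: A_x + 50·cos24° = 0 → A_x = -45.68 kN.

A_x = -45.68 kN, A_y = 55.46 kN, C_y = 27.06 kN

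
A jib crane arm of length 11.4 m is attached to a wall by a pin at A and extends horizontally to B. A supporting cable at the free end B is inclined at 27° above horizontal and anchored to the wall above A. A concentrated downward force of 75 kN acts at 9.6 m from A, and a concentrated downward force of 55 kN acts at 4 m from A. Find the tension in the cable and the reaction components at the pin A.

ΣM about A: T·sin27°·11.4 − 75·9.6 − 55·4 = 0 → T = 940/(11.4·0.45399) = 181.625 ≈ 181.6 kN.
ΣF_x = 0: A_x − T·cos27° = 0 → A_x = 181.625 × 0.891007 = 161.8 kN.
ΣF_y = 0: A_y + T·sin27° − 75 − 55 = 0 → A_y = 130 − 181.625 × 0.45399 = 47.54 kN.

T = 181.6 kN, A_x = 161.8 kN, A_y = 47.54 kN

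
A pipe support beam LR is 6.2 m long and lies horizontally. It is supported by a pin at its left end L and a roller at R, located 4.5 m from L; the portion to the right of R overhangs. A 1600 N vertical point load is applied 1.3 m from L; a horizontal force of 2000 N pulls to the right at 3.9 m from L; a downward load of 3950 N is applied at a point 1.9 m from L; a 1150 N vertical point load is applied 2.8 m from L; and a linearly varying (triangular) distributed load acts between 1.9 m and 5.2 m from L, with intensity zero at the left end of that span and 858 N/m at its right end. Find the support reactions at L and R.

Resultant of the triangular load: ½ × 858 × 3.3 = 1415.7 N, acting at 4.1 m from L (one-third of the span from the peak).
Moments about L: R_y·4.5 − 1600·1.3 − 3950·1.9 − 1150·2.8 − (½·858·3.3)·4.1 = 0 → R_y = 18609.37/4.5 = 4135.42 ≈ 4135 N.
ΣF_y = 0: L_y + 4135.42 − 1600 − 3950 − 1150 − ½·858·3.3 = 0 → L_y = 3980 N.
ΣF_x = 0: L_x + 2000 = 0 → L_x = -2000 N.

L_x = -2000 N, L_y = 3980 N, R_y = 4135 N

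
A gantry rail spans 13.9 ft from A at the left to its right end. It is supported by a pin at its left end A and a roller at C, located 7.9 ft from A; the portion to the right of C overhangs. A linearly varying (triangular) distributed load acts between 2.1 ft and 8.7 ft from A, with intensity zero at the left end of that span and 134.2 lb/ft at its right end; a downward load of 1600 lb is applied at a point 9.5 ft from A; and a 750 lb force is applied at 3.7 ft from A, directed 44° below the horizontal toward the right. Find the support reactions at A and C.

Resultant of the triangular load: ½ × 134.2 × 6.6 = 442.86 lb, acting at 6.5 ft from A (one-third of the span from the peak).
Moments about A: C_y·7.9 − (½·134.2·6.6)·6.5 − 1600·9.5 − 750·sin44°·3.7 = 0 → C_y = 20006.3/7.9 = 2532.44 ≈ 2532 lb.
ΣF_y = 0: A_y + 2532.44 − ½·134.2·6.6 − 1600 − 750·sin44° = 0 → A_y = 31.41 lb.
ΣF_x = 0: A_x + 750·cos44° = 0 → A_x = -539.5 lb.

A_x = -539.5 lb, A_y = 31.41 lb, C_y = 2532 lb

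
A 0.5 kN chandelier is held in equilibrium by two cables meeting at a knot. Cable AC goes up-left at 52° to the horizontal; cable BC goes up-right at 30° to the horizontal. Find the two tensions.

T_AC = 0.4373 kN, T_BC = 0.3109 kN

ΣF_x = 0: −T_AC·cos52° + T_BC·cos30° = 0 → T_BC = 0.710905·T_AC.
ΣF_y = 0: T_AC·sin52° + T_BC·sin30° = 0.5.
Substitute: T_AC·(0.788011 + 0.710905·0.5) = 0.5 → T_AC = 0.437268 ≈ 0.4373 kN.
Then T_BC = 0.710905 × 0.437268 = 0.3109 kN.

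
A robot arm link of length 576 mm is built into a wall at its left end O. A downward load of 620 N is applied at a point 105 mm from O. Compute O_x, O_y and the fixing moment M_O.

ΣF_x = 0: O_x = 0.
ΣF_y = 0: O_y − 620 = 0 → O_y = 620.0 N.
ΣM about O: M_O − 620·105 = 0 → M_O = 65100 N·mm.

O_x = 0, O_y = 620.0 N, M_O = 65100 N·mm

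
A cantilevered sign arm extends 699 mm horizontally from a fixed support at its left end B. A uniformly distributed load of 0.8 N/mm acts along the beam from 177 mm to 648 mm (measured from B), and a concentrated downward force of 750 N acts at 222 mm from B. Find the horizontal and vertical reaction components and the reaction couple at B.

B_x = 0, B_y = 1127 N, M_B = 321900 N·mm

Resultant of the distributed load: 0.8 × 471 = 376.8 N at 412.5 mm from B.
ΣF_x = 0: B_x = 0.
ΣF_y = 0: B_y − 0.8·471 − 750 = 0 → B_y = 1127 N.
ΣM about B: M_B − (0.8·471)·412.5 − 750·222 = 0 → M_B = 321900 N·mm.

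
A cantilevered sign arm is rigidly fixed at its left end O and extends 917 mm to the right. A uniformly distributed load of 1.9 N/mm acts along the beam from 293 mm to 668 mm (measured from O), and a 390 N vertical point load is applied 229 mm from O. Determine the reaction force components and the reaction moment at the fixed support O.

O_x = 0, O_y = 1102 N, M_O = 431700 N·mm

Resultant of the distributed load: 1.9 × 375 = 712.5 N at 480.5 mm from O.
ΣF_x = 0: O_x = 0.
ΣF_y = 0: O_y − 1.9·375 − 390 = 0 → O_y = 1102 N.
ΣM about O: M_O − (1.9·375)·480.5 − 390·229 = 0 → M_O = 431700 N·mm.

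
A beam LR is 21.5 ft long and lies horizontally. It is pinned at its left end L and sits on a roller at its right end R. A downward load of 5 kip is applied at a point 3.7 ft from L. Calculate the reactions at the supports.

Moments about L: R_y·21.5 − 5·3.7 = 0 → R_y = 18.5/21.5 = 0.860465 ≈ 0.8605 kip.
ΣF_y = 0: L_y + 0.860465 − 5 = 0 → L_y = 4.140 kip.
ΣF_x = 0: no horizontal applied forces, so L_x = 0.

L_x = 0, L_y = 4.140 kip, R_y = 0.8605 kip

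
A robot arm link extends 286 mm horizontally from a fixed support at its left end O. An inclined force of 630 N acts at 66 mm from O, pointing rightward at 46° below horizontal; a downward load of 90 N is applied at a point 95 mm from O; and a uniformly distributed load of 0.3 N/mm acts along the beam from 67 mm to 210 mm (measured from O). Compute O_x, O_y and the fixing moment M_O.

Resultant of the distributed load: 0.3 × 143 = 42.9 N at 138.5 mm from O.
ΣF_x = 0: O_x + 630·cos46° = 0 → O_x = -437.6 N.
ΣF_y = 0: O_y − 630·sin46° − 90 − 0.3·143 = 0 → O_y = 586.1 N.
ΣM about O: M_O − 630·sin46°·66 − 90·95 − (0.3·143)·138.5 = 0 → M_O = 44400 N·mm.

O_x = -437.6 N, O_y = 586.1 N, M_O = 44400 N·mm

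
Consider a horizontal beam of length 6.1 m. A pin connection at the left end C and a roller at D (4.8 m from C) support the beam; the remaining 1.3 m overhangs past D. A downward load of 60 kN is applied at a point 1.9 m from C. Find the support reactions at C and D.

C_x = 0, C_y = 36.25 kN, D_y = 23.75 kN

Taking moments about C: D_y·4.8 − 60·1.9 = 0 → D_y = 114/4.8 = 23.75 kN.
ΣF_y = 0: C_y + 23.75 − 60 = 0 → C_y = 36.25 kN.
ΣF_x = 0: no horizontal applied forces, so C_x = 0.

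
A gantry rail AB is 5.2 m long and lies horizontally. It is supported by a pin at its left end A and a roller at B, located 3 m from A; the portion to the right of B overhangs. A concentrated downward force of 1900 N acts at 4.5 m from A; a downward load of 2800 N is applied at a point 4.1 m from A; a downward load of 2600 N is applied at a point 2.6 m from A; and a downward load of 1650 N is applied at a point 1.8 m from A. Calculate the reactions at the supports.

A_x = 0, A_y = -970.0 N, B_y = 9920 N

Moments about A: B_y·3 − 1900·4.5 − 2800·4.1 − 2600·2.6 − 1650·1.8 = 0 → B_y = 29760/3 = 9920 N.
ΣF_y = 0: A_y + 9920 − 1900 − 2800 − 2600 − 1650 = 0 → A_y = -970.0 N.
ΣF_x = 0: no horizontal applied forces, so A_x = 0.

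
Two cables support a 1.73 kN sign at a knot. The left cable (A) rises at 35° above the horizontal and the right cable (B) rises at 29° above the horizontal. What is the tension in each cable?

T_A = 1.683 kN, T_B = 1.577 kN

ΣF_x = 0: −T_A·cos35° + T_B·cos29° = 0 → T_B = 0.936581·T_A.
ΣF_y = 0: T_A·sin35° + T_B·sin29° = 1.73.
Substitute: T_A·(0.573576 + 0.936581·0.48481) = 1.73 → T_A = 1.68347 ≈ 1.683 kN.
Then T_B = 0.936581 × 1.68347 = 1.577 kN.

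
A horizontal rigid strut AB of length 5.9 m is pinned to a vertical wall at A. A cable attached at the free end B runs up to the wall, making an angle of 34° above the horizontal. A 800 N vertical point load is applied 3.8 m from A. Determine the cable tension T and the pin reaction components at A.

T = 921.4 N, A_x = 763.9 N, A_y = 284.7 N

ΣM about A: T·sin34°·5.9 − 800·3.8 = 0 → T = 3040/(5.9·0.559193) = 921.425 ≈ 921.4 N.
ΣF_x = 0: A_x − T·cos34° = 0 → A_x = 921.425 × 0.829038 = 763.9 N.
ΣF_y = 0: A_y + T·sin34° − 800 = 0 → A_y = 800 − 921.425 × 0.559193 = 284.7 N.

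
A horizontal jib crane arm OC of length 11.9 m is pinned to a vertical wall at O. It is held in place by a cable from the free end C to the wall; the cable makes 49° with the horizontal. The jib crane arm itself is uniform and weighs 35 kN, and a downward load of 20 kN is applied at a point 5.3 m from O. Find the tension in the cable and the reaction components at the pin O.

T = 34.99 kN, O_x = 22.96 kN, O_y = 28.59 kN

ΣM about O: T·sin49°·11.9 − 35·5.95 − 20·5.3 = 0 → T = 314.25/(11.9·0.75471) = 34.9903 ≈ 34.99 kN.
ΣF_x = 0: O_x − T·cos49° = 0 → O_x = 34.9903 × 0.656059 = 22.96 kN.
ΣF_y = 0: O_y + T·sin49° − 35 − 20 = 0 → O_y = 55 − 34.9903 × 0.75471 = 28.59 kN.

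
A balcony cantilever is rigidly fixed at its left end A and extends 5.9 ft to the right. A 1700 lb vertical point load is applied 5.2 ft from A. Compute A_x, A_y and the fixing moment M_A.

A_x = 0, A_y = 1700 lb, M_A = 8840 lb·ft

ΣF_x = 0: A_x = 0.
ΣF_y = 0: A_y − 1700 = 0 → A_y = 1700 lb.
ΣM about A: M_A − 1700·5.2 = 0 → M_A = 8840 lb·ft.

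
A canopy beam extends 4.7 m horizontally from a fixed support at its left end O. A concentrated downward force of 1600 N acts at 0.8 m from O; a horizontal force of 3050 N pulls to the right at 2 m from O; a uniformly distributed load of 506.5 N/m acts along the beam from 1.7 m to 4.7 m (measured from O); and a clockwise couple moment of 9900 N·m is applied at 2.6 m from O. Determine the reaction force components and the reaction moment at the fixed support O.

Resultant of the distributed load: 506.5 × 3 = 1519.5 N at 3.2 m from O.
ΣF_x = 0: O_x + 3050 = 0 → O_x = -3050 N.
ΣF_y = 0: O_y − 1600 − 506.5·3 = 0 → O_y = 3120 N.
ΣM about O: M_O − 1600·0.8 − (506.5·3)·3.2 − 9900 = 0 → M_O = 16040 N·m.

O_x = -3050 N, O_y = 3120 N, M_O = 16040 N·m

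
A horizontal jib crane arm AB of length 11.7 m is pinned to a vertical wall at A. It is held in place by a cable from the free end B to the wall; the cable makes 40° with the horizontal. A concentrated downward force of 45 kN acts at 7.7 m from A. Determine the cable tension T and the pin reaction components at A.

T = 46.07 kN, A_x = 35.29 kN, A_y = 15.38 kN

ΣM about A: T·sin40°·11.7 − 45·7.7 = 0 → T = 346.5/(11.7·0.642788) = 46.0733 ≈ 46.07 kN.
ΣF_x = 0: A_x − T·cos40° = 0 → A_x = 46.0733 × 0.766044 = 35.29 kN.
ΣF_y = 0: A_y + T·sin40° − 45 = 0 → A_y = 45 − 46.0733 × 0.642788 = 15.38 kN.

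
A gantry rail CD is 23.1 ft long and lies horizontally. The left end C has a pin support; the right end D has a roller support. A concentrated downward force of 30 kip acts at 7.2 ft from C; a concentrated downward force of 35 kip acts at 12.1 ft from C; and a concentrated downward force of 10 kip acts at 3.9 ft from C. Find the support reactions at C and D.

C_x = 0, C_y = 45.63 kip, D_y = 29.37 kip

Taking moments about C: D_y·23.1 − 30·7.2 − 35·12.1 − 10·3.9 = 0 → D_y = 678.5/23.1 = 29.3723 ≈ 29.37 kip.
ΣF_y = 0: C_y + 29.3723 − 30 − 35 − 10 = 0 → C_y = 45.63 kip.
ΣF_x = 0: no horizontal applied forces, so C_x = 0.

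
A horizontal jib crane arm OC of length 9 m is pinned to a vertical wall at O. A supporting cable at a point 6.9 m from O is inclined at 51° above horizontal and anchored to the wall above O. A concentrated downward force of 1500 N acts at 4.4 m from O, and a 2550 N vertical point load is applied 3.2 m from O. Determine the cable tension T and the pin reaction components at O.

ΣM about O: T·sin51°·6.9 − 1500·4.4 − 2550·3.2 = 0 → T = 14760/(6.9·0.777146) = 2752.55 ≈ 2753 N.
ΣF_x = 0: O_x − T·cos51° = 0 → O_x = 2752.55 × 0.62932 = 1732 N.
ΣF_y = 0: O_y + T·sin51° − 1500 − 2550 = 0 → O_y = 4050 − 2752.55 × 0.777146 = 1911 N.

T = 2753 N, O_x = 1732 N, O_y = 1911 N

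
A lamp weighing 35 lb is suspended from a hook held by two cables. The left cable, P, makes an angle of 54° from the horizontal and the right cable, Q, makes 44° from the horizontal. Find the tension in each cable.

T_P = 25.42 lb, T_Q = 20.77 lb

ΣF_x = 0: −T_P·cos54° + T_Q·cos44° = 0 → T_Q = 0.817118·T_P.
ΣF_y = 0: T_P·sin54° + T_Q·sin44° = 35.
Substitute: T_P·(0.809017 + 0.817118·0.694658) = 35 → T_P = 25.4243 ≈ 25.42 lb.
Then T_Q = 0.817118 × 25.4243 = 20.77 lb.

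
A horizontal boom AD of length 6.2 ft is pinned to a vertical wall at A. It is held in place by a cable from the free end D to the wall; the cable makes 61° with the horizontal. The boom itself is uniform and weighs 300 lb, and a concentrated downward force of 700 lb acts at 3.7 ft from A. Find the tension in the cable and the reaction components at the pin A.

ΣM about A: T·sin61°·6.2 − 300·3.1 − 700·3.7 = 0 → T = 3520/(6.2·0.87462) = 649.13 ≈ 649.1 lb.
ΣF_x = 0: A_x − T·cos61° = 0 → A_x = 649.13 × 0.48481 = 314.7 lb.
ΣF_y = 0: A_y + T·sin61° − 300 − 700 = 0 → A_y = 1000 − 649.13 × 0.87462 = 432.3 lb.

T = 649.1 lb, A_x = 314.7 lb, A_y = 432.3 lb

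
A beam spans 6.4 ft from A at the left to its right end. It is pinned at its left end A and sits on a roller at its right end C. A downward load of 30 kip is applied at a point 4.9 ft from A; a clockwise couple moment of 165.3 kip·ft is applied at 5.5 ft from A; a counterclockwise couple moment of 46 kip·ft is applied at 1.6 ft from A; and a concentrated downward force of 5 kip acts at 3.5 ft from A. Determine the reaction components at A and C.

A_x = 0, A_y = -9.344 kip, C_y = 44.34 kip

ΣM about A: C_y·6.4 − 30·4.9 − 165.3 + 46 − 5·3.5 = 0 → C_y = 283.8/6.4 = 44.3438 ≈ 44.34 kip.
ΣF_y = 0: A_y + 44.3438 − 30 − 5 = 0 → A_y = -9.344 kip.
ΣF_x = 0: no horizontal applied forces, so A_x = 0.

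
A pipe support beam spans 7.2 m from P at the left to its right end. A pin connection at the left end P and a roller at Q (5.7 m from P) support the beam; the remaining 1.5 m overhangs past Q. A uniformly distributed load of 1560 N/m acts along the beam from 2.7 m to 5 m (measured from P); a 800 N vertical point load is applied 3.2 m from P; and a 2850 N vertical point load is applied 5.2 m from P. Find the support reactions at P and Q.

P_x = 0, P_y = 1765 N, Q_y = 5473 N

Resultant of the distributed load: 1560 × 2.3 = 3588 N at 3.85 m from P.
Taking moments about P: Q_y·5.7 − (1560·2.3)·3.85 − 800·3.2 − 2850·5.2 = 0 → Q_y = 31193.8/5.7 = 5472.6 ≈ 5473 N.
ΣF_y = 0: P_y + 5472.6 − 1560·2.3 − 800 − 2850 = 0 → P_y = 1765 N.
ΣF_x = 0: no horizontal applied forces, so P_x = 0.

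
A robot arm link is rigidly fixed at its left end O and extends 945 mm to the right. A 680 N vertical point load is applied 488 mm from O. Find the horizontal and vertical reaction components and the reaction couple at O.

O_x = 0, O_y = 680.0 N, M_O = 331800 N·mm

ΣF_x = 0: O_x = 0.
ΣF_y = 0: O_y − 680 = 0 → O_y = 680.0 N.
ΣM about O: M_O − 680·488 = 0 → M_O = 331800 N·mm.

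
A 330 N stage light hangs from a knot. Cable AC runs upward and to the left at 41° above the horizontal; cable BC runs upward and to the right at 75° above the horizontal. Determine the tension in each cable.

ΣF_x = 0: −T_AC·cos41° + T_BC·cos75° = 0 → T_BC = 2.91597·T_AC.
ΣF_y = 0: T_AC·sin41° + T_BC·sin75° = 330.
Substitute: T_AC·(0.656059 + 2.91597·0.965926) = 330 → T_AC = 95.0277 ≈ 95.03 N.
Then T_BC = 2.91597 × 95.0277 = 277.1 N.

T_AC = 95.03 N, T_BC = 277.1 N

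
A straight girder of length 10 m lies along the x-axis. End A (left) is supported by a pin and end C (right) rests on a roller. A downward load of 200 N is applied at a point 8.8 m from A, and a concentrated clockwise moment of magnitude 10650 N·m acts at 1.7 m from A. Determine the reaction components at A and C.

Moments about A: C_y·10 − 200·8.8 − 10650 = 0 → C_y = 12410/10 = 1241 N.
ΣF_y = 0: A_y + 1241 − 200 = 0 → A_y = -1041 N.
ΣF_x = 0: no horizontal applied forces, so A_x = 0.

A_x = 0, A_y = -1041 N, C_y = 1241 N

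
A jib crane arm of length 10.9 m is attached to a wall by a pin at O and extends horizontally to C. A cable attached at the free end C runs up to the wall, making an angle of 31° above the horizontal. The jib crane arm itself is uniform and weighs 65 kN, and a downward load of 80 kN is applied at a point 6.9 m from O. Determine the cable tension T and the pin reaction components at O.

T = 161.4 kN, O_x = 138.4 kN, O_y = 61.86 kN

ΣM about O: T·sin31°·10.9 − 65·5.45 − 80·6.9 = 0 → T = 906.25/(10.9·0.515038) = 161.429 ≈ 161.4 kN.
ΣF_x = 0: O_x − T·cos31° = 0 → O_x = 161.429 × 0.857167 = 138.4 kN.
ΣF_y = 0: O_y + T·sin31° − 65 − 80 = 0 → O_y = 145 − 161.429 × 0.515038 = 61.86 kN.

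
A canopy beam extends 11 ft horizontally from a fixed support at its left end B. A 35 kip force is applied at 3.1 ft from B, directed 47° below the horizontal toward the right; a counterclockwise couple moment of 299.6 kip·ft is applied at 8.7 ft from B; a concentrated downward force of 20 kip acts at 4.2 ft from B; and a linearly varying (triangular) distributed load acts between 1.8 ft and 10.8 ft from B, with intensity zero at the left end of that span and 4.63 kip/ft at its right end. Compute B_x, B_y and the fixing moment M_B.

B_x = -23.87 kip, B_y = 66.43 kip, M_B = 26.26 kip·ft

Resultant of the triangular load: ½ × 4.63 × 9 = 20.835 kip, acting at 7.8 ft from B (one-third of the span from the peak).
ΣF_x = 0: B_x + 35·cos47° = 0 → B_x = -23.87 kip.
ΣF_y = 0: B_y − 35·sin47° − 20 − ½·4.63·9 = 0 → B_y = 66.43 kip.
ΣM about B: M_B − 35·sin47°·3.1 + 299.6 − 20·4.2 − (½·4.63·9)·7.8 = 0 → M_B = 26.26 kip·ft.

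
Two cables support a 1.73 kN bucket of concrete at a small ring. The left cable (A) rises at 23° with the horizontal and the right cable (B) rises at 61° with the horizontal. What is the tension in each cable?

T_A = 0.8433 kN, T_B = 1.601 kN

ΣF_x = 0: −T_A·cos23° + T_B·cos61° = 0 → T_B = 1.89869·T_A.
ΣF_y = 0: T_A·sin23° + T_B·sin61° = 1.73.
Substitute: T_A·(0.390731 + 1.89869·0.87462) = 1.73 → T_A = 0.843342 ≈ 0.8433 kN.
Then T_B = 1.89869 × 0.843342 = 1.601 kN.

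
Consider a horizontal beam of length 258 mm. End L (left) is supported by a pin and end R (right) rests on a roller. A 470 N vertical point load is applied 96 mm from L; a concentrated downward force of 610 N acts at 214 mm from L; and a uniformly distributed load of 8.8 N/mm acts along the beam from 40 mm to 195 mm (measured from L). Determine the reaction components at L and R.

Resultant of the distributed load: 8.8 × 155 = 1364 N at 117.5 mm from L.
Taking moments about L: R_y·258 − 470·96 − 610·214 − (8.8·155)·117.5 = 0 → R_y = 335930/258 = 1302.05 ≈ 1302 N.
ΣF_y = 0: L_y + 1302.05 − 470 − 610 − 8.8·155 = 0 → L_y = 1142 N.
ΣF_x = 0: no horizontal applied forces, so L_x = 0.

L_x = 0, L_y = 1142 N, R_y = 1302 N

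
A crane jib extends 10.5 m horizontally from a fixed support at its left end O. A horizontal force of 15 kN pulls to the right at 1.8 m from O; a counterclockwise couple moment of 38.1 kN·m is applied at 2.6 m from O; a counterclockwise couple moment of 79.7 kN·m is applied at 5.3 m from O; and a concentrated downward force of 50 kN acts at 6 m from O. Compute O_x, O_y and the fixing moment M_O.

ΣF_x = 0: O_x + 15 = 0 → O_x = -15.00 kN.
ΣF_y = 0: O_y − 50 = 0 → O_y = 50.00 kN.
ΣM about O: M_O + 38.1 + 79.7 − 50·6 = 0 → M_O = 182.2 kN·m.

O_x = -15.00 kN, O_y = 50.00 kN, M_O = 182.2 kN·m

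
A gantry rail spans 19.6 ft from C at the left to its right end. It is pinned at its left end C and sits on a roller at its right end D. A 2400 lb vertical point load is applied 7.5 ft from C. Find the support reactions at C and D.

Taking moments about C: D_y·19.6 − 2400·7.5 = 0 → D_y = 18000/19.6 = 918.367 ≈ 918.4 lb.
ΣF_y = 0: C_y + 918.367 − 2400 = 0 → C_y = 1482 lb.
ΣF_x = 0: no horizontal applied forces, so C_x = 0.

C_x = 0, C_y = 1482 lb, D_y = 918.4 lb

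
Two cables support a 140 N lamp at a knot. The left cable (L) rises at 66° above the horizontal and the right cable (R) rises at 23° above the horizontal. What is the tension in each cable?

T_L = 128.9 N, T_R = 56.95 N

ΣF_x = 0: −T_L·cos66° + T_R·cos23° = 0 → T_R = 0.441863·T_L.
ΣF_y = 0: T_L·sin66° + T_R·sin23° = 140.
Substitute: T_L·(0.913545 + 0.441863·0.390731) = 140 → T_L = 128.89 ≈ 128.9 N.
Then T_R = 0.441863 × 128.89 = 56.95 N.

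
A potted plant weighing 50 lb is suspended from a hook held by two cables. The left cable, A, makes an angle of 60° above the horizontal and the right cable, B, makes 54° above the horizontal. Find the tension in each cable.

T_A = 32.17 lb, T_B = 27.37 lb

ΣF_x = 0: −T_A·cos60° + T_B·cos54° = 0 → T_B = 0.850651·T_A.
ΣF_y = 0: T_A·sin60° + T_B·sin54° = 50.
Substitute: T_A·(0.866025 + 0.850651·0.809017) = 50 → T_A = 32.1706 ≈ 32.17 lb.
Then T_B = 0.850651 × 32.1706 = 27.37 lb.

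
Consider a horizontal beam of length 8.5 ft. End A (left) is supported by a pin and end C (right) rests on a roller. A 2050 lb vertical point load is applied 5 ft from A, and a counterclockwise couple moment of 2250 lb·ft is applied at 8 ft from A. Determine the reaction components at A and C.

A_x = 0, A_y = 1109 lb, C_y = 941.2 lb

ΣM about A: C_y·8.5 − 2050·5 + 2250 = 0 → C_y = 8000/8.5 = 941.176 ≈ 941.2 lb.
ΣF_y = 0: A_y + 941.176 − 2050 = 0 → A_y = 1109 lb.
ΣF_x = 0: no horizontal applied forces, so A_x = 0.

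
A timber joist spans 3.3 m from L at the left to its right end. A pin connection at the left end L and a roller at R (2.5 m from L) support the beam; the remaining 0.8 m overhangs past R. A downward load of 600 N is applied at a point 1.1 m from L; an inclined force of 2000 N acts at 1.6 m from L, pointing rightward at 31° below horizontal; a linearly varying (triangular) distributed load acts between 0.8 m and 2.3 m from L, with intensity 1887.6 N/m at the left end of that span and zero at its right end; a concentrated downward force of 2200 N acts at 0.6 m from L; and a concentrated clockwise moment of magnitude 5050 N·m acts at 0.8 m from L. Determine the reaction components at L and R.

L_x = -1714 N, L_y = 1038 N, R_y = 4207 N

Resultant of the triangular load: ½ × 1887.6 × 1.5 = 1415.7 N, acting at 1.3 m from L (one-third of the span from the peak).
Taking moments about L: R_y·2.5 − 600·1.1 − 2000·sin31°·1.6 − (½·1887.6·1.5)·1.3 − 2200·0.6 − 5050 = 0 → R_y = 10518.5/2.5 = 4207.4 ≈ 4207 N.
ΣF_y = 0: L_y + 4207.4 − 600 − 2000·sin31° − ½·1887.6·1.5 − 2200 = 0 → L_y = 1038 N.
ΣF_x = 0: L_x + 2000·cos31° = 0 → L_x = -1714 N.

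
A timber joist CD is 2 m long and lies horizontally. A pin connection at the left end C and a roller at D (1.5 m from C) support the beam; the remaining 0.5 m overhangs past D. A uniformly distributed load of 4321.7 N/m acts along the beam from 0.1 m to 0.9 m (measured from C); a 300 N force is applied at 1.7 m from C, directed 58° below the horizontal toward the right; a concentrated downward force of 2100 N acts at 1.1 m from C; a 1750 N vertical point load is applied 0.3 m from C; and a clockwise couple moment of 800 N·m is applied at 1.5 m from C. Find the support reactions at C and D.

Resultant of the distributed load: 4321.7 × 0.8 = 3457.36 N at 0.5 m from C.
ΣM about C: D_y·1.5 − (4321.7·0.8)·0.5 − 300·sin58°·1.7 − 2100·1.1 − 1750·0.3 − 800 = 0 → D_y = 5796.18/1.5 = 3864.12 ≈ 3864 N.
ΣF_y = 0: C_y + 3864.12 − 4321.7·0.8 − 300·sin58° − 2100 − 1750 = 0 → C_y = 3698 N.
ΣF_x = 0: C_x + 300·cos58° = 0 → C_x = -159.0 N.

C_x = -159.0 N, C_y = 3698 N, D_y = 3864 N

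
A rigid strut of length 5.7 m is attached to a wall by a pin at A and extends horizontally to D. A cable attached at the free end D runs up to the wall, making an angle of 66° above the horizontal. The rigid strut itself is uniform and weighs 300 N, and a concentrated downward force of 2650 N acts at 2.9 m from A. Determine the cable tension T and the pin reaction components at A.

T = 1640 N, A_x = 667.1 N, A_y = 1452 N

ΣM about A: T·sin66°·5.7 − 300·2.85 − 2650·2.9 = 0 → T = 8540/(5.7·0.913545) = 1640.03 ≈ 1640 N.
ΣF_x = 0: A_x − T·cos66° = 0 → A_x = 1640.03 × 0.406737 = 667.1 N.
ΣF_y = 0: A_y + T·sin66° − 300 − 2650 = 0 → A_y = 2950 − 1640.03 × 0.913545 = 1452 N.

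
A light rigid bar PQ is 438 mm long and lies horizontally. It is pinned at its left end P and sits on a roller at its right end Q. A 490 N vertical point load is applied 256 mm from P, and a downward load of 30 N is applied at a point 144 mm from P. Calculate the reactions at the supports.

P_x = 0, P_y = 223.7 N, Q_y = 296.3 N

ΣM about P: Q_y·438 − 490·256 − 30·144 = 0 → Q_y = 129760/438 = 296.256 ≈ 296.3 N.
ΣF_y = 0: P_y + 296.256 − 490 − 30 = 0 → P_y = 223.7 N.
ΣF_x = 0: no horizontal applied forces, so P_x = 0.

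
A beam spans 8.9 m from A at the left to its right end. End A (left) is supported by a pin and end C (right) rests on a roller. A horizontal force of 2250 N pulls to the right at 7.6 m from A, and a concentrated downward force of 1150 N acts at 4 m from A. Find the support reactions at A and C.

Taking moments about A: C_y·8.9 − 1150·4 = 0 → C_y = 4600/8.9 = 516.854 ≈ 516.9 N.
ΣF_y = 0: A_y + 516.854 − 1150 = 0 → A_y = 633.1 N.
ΣF_x = 0: A_x + 2250 = 0 → A_x = -2250 N.

A_x = -2250 N, A_y = 633.1 N, C_y = 516.9 N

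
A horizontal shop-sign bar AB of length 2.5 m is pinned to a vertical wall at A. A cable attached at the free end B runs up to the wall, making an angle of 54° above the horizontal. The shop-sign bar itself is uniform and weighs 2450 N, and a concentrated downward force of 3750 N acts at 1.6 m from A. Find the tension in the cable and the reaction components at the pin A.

T = 4481 N, A_x = 2634 N, A_y = 2575 N

ΣM about A: T·sin54°·2.5 − 2450·1.25 − 3750·1.6 = 0 → T = 9062.5/(2.5·0.809017) = 4480.75 ≈ 4481 N.
ΣF_x = 0: A_x − T·cos54° = 0 → A_x = 4480.75 × 0.587785 = 2634 N.
ΣF_y = 0: A_y + T·sin54° − 2450 − 3750 = 0 → A_y = 6200 − 4480.75 × 0.809017 = 2575 N.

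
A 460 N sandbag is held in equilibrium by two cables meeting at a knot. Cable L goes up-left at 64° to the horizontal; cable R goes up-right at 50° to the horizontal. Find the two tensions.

ΣF_x = 0: −T_L·cos64° + T_R·cos50° = 0 → T_R = 0.681984·T_L.
ΣF_y = 0: T_L·sin64° + T_R·sin50° = 460.
Substitute: T_L·(0.898794 + 0.681984·0.766044) = 460 → T_L = 323.665 ≈ 323.7 N.
Then T_R = 0.681984 × 323.665 = 220.7 N.

T_L = 323.7 N, T_R = 220.7 N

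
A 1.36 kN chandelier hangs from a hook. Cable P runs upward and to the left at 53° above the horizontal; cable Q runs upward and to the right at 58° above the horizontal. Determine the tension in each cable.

ΣF_x = 0: −T_P·cos53° + T_Q·cos58° = 0 → T_Q = 1.13567·T_P.
ΣF_y = 0: T_P·sin53° + T_Q·sin58° = 1.36.
Substitute: T_P·(0.798636 + 1.13567·0.848048) = 1.36 → T_P = 0.771965 ≈ 0.7720 kN.
Then T_Q = 1.13567 × 0.771965 = 0.8767 kN.

T_P = 0.7720 kN, T_Q = 0.8767 kN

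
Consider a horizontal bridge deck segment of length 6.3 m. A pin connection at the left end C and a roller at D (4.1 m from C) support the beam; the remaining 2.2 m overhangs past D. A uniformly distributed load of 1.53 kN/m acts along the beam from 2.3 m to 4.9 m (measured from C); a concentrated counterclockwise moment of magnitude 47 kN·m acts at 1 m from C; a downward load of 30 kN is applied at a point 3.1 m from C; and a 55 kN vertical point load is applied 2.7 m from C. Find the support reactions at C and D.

Resultant of the distributed load: 1.53 × 2.6 = 3.978 kN at 3.6 m from C.
Moments about C: D_y·4.1 − (1.53·2.6)·3.6 + 47 − 30·3.1 − 55·2.7 = 0 → D_y = 208.8208/4.1 = 50.9319 ≈ 50.93 kN.
ΣF_y = 0: C_y + 50.9319 − 1.53·2.6 − 30 − 55 = 0 → C_y = 38.05 kN.
ΣF_x = 0: no horizontal applied forces, so C_x = 0.

C_x = 0, C_y = 38.05 kN, D_y = 50.93 kN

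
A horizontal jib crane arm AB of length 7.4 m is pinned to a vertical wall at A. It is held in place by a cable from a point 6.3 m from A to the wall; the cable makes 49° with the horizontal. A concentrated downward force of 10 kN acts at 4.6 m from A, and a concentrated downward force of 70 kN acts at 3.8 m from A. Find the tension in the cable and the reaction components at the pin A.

ΣM about A: T·sin49°·6.3 − 10·4.6 − 70·3.8 = 0 → T = 312/(6.3·0.75471) = 65.6197 ≈ 65.62 kN.
ΣF_x = 0: A_x − T·cos49° = 0 → A_x = 65.6197 × 0.656059 = 43.05 kN.
ΣF_y = 0: A_y + T·sin49° − 10 − 70 = 0 → A_y = 80 − 65.6197 × 0.75471 = 30.48 kN.

T = 65.62 kN, A_x = 43.05 kN, A_y = 30.48 kN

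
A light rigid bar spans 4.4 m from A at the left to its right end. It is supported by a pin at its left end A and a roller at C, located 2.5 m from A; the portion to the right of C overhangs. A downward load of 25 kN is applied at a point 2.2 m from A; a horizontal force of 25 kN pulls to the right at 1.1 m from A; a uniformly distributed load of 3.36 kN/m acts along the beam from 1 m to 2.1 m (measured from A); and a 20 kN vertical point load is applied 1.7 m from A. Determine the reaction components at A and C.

Resultant of the distributed load: 3.36 × 1.1 = 3.696 kN at 1.55 m from A.
Taking moments about A: C_y·2.5 − 25·2.2 − (3.36·1.1)·1.55 − 20·1.7 = 0 → C_y = 94.7288/2.5 = 37.8915 ≈ 37.89 kN.
ΣF_y = 0: A_y + 37.8915 − 25 − 3.36·1.1 − 20 = 0 → A_y = 10.80 kN.
ΣF_x = 0: A_x + 25 = 0 → A_x = -25.00 kN.

A_x = -25.00 kN, A_y = 10.80 kN, C_y = 37.89 kN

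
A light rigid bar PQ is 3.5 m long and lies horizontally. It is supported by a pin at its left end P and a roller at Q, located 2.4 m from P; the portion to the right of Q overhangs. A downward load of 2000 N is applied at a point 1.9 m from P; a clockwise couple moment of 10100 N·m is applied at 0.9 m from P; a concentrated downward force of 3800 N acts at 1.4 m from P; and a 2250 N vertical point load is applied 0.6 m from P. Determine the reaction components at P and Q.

Taking moments about P: Q_y·2.4 − 2000·1.9 − 10100 − 3800·1.4 − 2250·0.6 = 0 → Q_y = 20570/2.4 = 8570.83 ≈ 8571 N.
ΣF_y = 0: P_y + 8570.83 − 2000 − 3800 − 2250 = 0 → P_y = -520.8 N.
ΣF_x = 0: no horizontal applied forces, so P_x = 0.

P_x = 0, P_y = -520.8 N, Q_y = 8571 N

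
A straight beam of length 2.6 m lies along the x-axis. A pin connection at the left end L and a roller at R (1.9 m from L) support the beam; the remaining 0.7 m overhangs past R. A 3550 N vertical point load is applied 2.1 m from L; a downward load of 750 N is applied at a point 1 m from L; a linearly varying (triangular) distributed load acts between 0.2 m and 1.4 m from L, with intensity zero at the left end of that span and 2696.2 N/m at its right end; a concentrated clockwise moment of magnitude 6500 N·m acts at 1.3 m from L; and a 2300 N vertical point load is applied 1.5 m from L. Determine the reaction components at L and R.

L_x = 0, L_y = -2189 N, R_y = 10410 N

Resultant of the triangular load: ½ × 2696.2 × 1.2 = 1617.72 N, acting at 1 m from L (one-third of the span from the peak).
Taking moments about L: R_y·1.9 − 3550·2.1 − 750·1 − (½·2696.2·1.2)·1 − 6500 − 2300·1.5 = 0 → R_y = 19772.72/1.9 = 10406.7 ≈ 10410 N.
ΣF_y = 0: L_y + 10406.7 − 3550 − 750 − ½·2696.2·1.2 − 2300 = 0 → L_y = -2189 N.
ΣF_x = 0: no horizontal applied forces, so L_x = 0.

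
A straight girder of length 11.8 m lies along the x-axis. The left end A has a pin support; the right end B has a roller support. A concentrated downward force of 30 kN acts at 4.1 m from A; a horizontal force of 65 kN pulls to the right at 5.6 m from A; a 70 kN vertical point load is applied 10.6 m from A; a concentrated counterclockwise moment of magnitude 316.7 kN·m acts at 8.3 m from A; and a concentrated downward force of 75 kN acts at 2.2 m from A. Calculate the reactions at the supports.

Moments about A: B_y·11.8 − 30·4.1 − 70·10.6 + 316.7 − 75·2.2 = 0 → B_y = 713.3/11.8 = 60.4492 ≈ 60.45 kN.
ΣF_y = 0: A_y + 60.4492 − 30 − 70 − 75 = 0 → A_y = 114.6 kN.
ΣF_x = 0: A_x + 65 = 0 → A_x = -65.00 kN.

A_x = -65.00 kN, A_y = 114.6 kN, B_y = 60.45 kN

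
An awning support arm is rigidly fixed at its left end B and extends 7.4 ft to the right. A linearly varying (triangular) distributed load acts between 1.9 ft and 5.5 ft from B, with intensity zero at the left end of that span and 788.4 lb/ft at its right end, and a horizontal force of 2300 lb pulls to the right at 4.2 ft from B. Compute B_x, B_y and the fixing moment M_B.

B_x = -2300 lb, B_y = 1419 lb, M_B = 6102 lb·ft

Resultant of the triangular load: ½ × 788.4 × 3.6 = 1419.12 lb, acting at 4.3 ft from B (one-third of the span from the peak).
ΣF_x = 0: B_x + 2300 = 0 → B_x = -2300 lb.
ΣF_y = 0: B_y − ½·788.4·3.6 = 0 → B_y = 1419 lb.
ΣM about B: M_B − (½·788.4·3.6)·4.3 = 0 → M_B = 6102 lb·ft.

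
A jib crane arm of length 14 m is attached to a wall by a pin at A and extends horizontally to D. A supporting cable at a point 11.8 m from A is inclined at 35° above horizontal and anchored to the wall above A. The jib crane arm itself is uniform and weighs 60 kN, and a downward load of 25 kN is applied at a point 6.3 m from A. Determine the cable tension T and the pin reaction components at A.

T = 85.33 kN, A_x = 69.89 kN, A_y = 36.06 kN

ΣM about A: T·sin35°·11.8 − 60·7 − 25·6.3 = 0 → T = 577.5/(11.8·0.573576) = 85.3255 ≈ 85.33 kN.
ΣF_x = 0: A_x − T·cos35° = 0 → A_x = 85.3255 × 0.819152 = 69.89 kN.
ΣF_y = 0: A_y + T·sin35° − 60 − 25 = 0 → A_y = 85 − 85.3255 × 0.573576 = 36.06 kN.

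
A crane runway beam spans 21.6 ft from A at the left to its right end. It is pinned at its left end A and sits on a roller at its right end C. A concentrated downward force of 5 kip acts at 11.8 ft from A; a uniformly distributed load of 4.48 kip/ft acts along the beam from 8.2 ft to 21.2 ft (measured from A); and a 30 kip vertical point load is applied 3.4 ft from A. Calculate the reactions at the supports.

Resultant of the distributed load: 4.48 × 13 = 58.24 kip at 14.7 ft from A.
Taking moments about A: C_y·21.6 − 5·11.8 − (4.48·13)·14.7 − 30·3.4 = 0 → C_y = 1017.128/21.6 = 47.0893 ≈ 47.09 kip.
ΣF_y = 0: A_y + 47.0893 − 5 − 4.48·13 − 30 = 0 → A_y = 46.15 kip.
ΣF_x = 0: no horizontal applied forces, so A_x = 0.

A_x = 0, A_y = 46.15 kip, C_y = 47.09 kip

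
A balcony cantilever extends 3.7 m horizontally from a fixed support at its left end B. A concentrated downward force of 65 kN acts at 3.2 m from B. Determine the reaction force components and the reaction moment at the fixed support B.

B_x = 0, B_y = 65.00 kN, M_B = 208.0 kN·m

ΣF_x = 0: B_x = 0.
ΣF_y = 0: B_y − 65 = 0 → B_y = 65.00 kN.
ΣM about B: M_B − 65·3.2 = 0 → M_B = 208.0 kN·m.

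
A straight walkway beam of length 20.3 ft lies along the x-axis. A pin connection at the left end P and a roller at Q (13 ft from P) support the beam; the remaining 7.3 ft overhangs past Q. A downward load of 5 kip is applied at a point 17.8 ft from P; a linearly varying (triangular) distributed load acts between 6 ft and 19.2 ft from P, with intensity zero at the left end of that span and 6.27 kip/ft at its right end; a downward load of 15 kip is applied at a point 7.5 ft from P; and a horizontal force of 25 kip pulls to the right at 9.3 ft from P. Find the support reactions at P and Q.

Resultant of the triangular load: ½ × 6.27 × 13.2 = 41.382 kip, acting at 14.8 ft from P (one-third of the span from the peak).
ΣM about P: Q_y·13 − 5·17.8 − (½·6.27·13.2)·14.8 − 15·7.5 = 0 → Q_y = 813.9536/13 = 62.6118 ≈ 62.61 kip.
ΣF_y = 0: P_y + 62.6118 − 5 − ½·6.27·13.2 − 15 = 0 → P_y = -1.230 kip.
ΣF_x = 0: P_x + 25 = 0 → P_x = -25.00 kip.

P_x = -25.00 kip, P_y = -1.230 kip, Q_y = 62.61 kip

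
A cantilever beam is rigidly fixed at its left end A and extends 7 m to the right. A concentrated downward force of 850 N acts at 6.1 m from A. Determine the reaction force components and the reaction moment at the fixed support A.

A_x = 0, A_y = 850.0 N, M_A = 5185 N·m

ΣF_x = 0: A_x = 0.
ΣF_y = 0: A_y − 850 = 0 → A_y = 850.0 N.
ΣM about A: M_A − 850·6.1 = 0 → M_A = 5185 N·m.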